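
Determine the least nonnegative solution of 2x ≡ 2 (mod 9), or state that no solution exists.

1

gcd(9, 2) = 1.
1 divides 2, so solutions exist.
By Bézout, 2*(-4) + 9*(1) = 1.
So 2*(-4) ≡ 1 (mod 9); multiply by 2: x ≡ -8 (mod 9).
Smallest nonnegative: x = -8 mod 9 = 1.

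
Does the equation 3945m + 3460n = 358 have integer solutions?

gcd(3945, 3460) = 5  (3945 = 1×3460 + 485, 3460 = 7×485 + 65, 485 = 7×65 + 30, 65 = 2×30 + 5, 30 = 6×5).
5 does not divide 358 (remainder 3), so no integer solutions.

no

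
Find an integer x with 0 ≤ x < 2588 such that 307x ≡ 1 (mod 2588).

843

gcd(2588, 307):
  2588 = 8×307 + 132
  307 = 2×132 + 43
  132 = 3×43 + 3
  43 = 14×3 + 1
  3 = 3×1
so gcd(2588, 307) = 1.
Back-substitute for Bézout coefficients:
  1 = 43 - 14×3
  ... = 307×(843) + 2588×(-100)
So 307×843 ≡ 1 (mod 2588), and 843 mod 2588 = 843.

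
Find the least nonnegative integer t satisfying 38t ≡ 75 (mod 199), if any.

91

gcd(199, 38) = 1  (199 = 5×38 + 9, 38 = 4×9 + 2, 9 = 4×2 + 1, 2 = 2×1).
1 divides 75, so solutions exist.
Back-substituting, 38×(-89) + 199×(17) = 1.
So 38×(-89) ≡ 1 (mod 199); multiply by 75: t ≡ -6675 (mod 199).
Smallest nonnegative: t = -6675 mod 199 = 91.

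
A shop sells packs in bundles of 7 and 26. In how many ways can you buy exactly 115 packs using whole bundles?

Need nonnegative integers with 7j + 26k = 115.
gcd(7, 26) = 1, and 7·(-11) + 26·(3) = 1.
So (j₀, k₀) = (-1265, 345); general j = -1265 + 26t, k = 345 - 7t.
j ≥ 0 ⇒ t ≥ 49; k ≥ 0 ⇒ t ≤ 49. That's 1 value of t.

1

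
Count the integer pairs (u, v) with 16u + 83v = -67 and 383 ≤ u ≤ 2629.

27

gcd(83, 16):
  83 = 5×16 + 3
  16 = 5×3 + 1
  3 = 3×1
so gcd(83, 16) = 1.
Back-substitute for Bézout coefficients:
  1 = 16 - 5×3
  ... = 16×(26) + 83×(-5)
Scale by -67: particular solution (-1742, 335); reduce u mod 83: (1, -1).
General solution: u = 1 + 83t, v = -1 - 16t for integer t.
383 ≤ 1 + 83t ≤ 2629 gives t ∈ [5, 31], which is 27 values.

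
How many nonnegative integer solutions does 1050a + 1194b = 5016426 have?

gcd(1194, 1050) = 6.
By Bézout, 1050·(58) + 1194·(-51) = 6.
One solution: (196, 4029).
General: a = 196 + 199t, b = 4029 - 175t.
a ≥ 0 ⇒ t ≥ 0; b ≥ 0 ⇒ t ≤ 23. So t ∈ [0, 23]: 24 solutions.

24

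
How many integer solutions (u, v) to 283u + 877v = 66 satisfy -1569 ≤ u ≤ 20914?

26

gcd(877, 283):
  877 = 3×283 + 28
  283 = 10×28 + 3
  28 = 9×3 + 1
  3 = 3×1
so gcd(877, 283) = 1.
Back-substitute for Bézout coefficients:
  1 = 28 - 9×3
  ... = 283×(-282) + 877×(91)
Scale by 66: particular solution (-18612, 6006); reduce u mod 877: (682, -220).
General solution: u = 682 + 877t, v = -220 - 283t for integer t.
-1569 ≤ 682 + 877t ≤ 20914 gives t ∈ [-2, 23], which is 26 values.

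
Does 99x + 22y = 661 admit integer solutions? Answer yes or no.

no

gcd(99, 22) = 11  (99 = 4*22 + 11, 22 = 2*11).
11 does not divide 661 (remainder 1), so no integer solutions.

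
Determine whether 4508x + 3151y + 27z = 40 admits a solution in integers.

yes

gcd(4508, 3151) = 23.
gcd(23, 27) = 1.
1 divides 40, so integer solutions exist.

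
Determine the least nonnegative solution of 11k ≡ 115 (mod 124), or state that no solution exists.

gcd(124, 11) = 1  (124 = 11×11 + 3, 11 = 3×3 + 2, 3 = 1×2 + 1, 2 = 2×1).
1 divides 115, so solutions exist.
Back-substituting, 11×(-45) + 124×(4) = 1.
So 11×(-45) ≡ 1 (mod 124); multiply by 115: k ≡ -5175 (mod 124).
Smallest nonnegative: k = -5175 mod 124 = 33.

33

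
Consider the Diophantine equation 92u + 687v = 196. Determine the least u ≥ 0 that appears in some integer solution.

32

gcd(687, 92):
  687 = 7×92 + 43
  92 = 2×43 + 6
  43 = 7×6 + 1
  6 = 6×1
so gcd(687, 92) = 1.
1 divides 196, so solutions exist.
Back-substitute for Bézout coefficients:
  1 = 43 - 7×6
  ... = 92×(-112) + 687×(15)
Scale by 196/1 = 196: (u₀, v₀) = (-21952, 2940).
General solution: u = -21952 + 687t, v = 2940 - 92t for integer t.
u ≥ 0: smallest is -21952 mod 687 = 32 (at t = 32), with v = -4.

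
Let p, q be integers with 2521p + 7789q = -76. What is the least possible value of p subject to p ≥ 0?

6825

gcd(7789, 2521):
  7789 = 3·2521 + 226
  2521 = 11·226 + 35
  226 = 6·35 + 16
  35 = 2·16 + 3
  16 = 5·3 + 1
  3 = 3·1
so gcd(7789, 2521) = 1.
1 divides -76, so solutions exist.
Back-substitute for Bézout coefficients:
  1 = 16 - 5·3
  ... = 2521·(-2447) + 7789·(792)
Scale by -76/1 = -76: (p₀, q₀) = (185972, -60192).
General solution: p = 185972 + 7789t, q = -60192 - 2521t for integer t.
p ≥ 0: smallest is 185972 mod 7789 = 6825 (at t = -23), with q = -2209.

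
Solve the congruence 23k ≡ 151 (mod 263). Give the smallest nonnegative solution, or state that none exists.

18

gcd(263, 23) = 1.
1 divides 151, so solutions exist.
By Bézout, 23*(-80) + 263*(7) = 1.
So 23*(-80) ≡ 1 (mod 263); multiply by 151: k ≡ -12080 (mod 263).
Smallest nonnegative: k = -12080 mod 263 = 18.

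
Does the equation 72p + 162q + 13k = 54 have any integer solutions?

gcd(162, 72) = 18  (162 = 2×72 + 18, 72 = 4×18).
gcd(18, 13) = 1.
1 divides 54, so integer solutions exist.

yes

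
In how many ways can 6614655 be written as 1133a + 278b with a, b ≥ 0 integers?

21

gcd(1133, 278):
  1133 = 4*278 + 21
  278 = 13*21 + 5
  21 = 4*5 + 1
  5 = 5*1
so gcd(1133, 278) = 1.
Back-substitute for Bézout coefficients:
  1 = 21 - 4*5
  ... = 1133*(53) + 278*(-216)
Scale by 6614655: one solution is (350576715, -1428765480). Reduce a mod 278: (89, 23431).
General: a = 89 + 278t, b = 23431 - 1133t.
a ≥ 0 ⇒ t ≥ 0; b ≥ 0 ⇒ t ≤ 20. So t ∈ [0, 20]: 21 solutions.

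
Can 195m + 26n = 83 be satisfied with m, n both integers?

no

gcd(195, 26) = 13  (195 = 7*26 + 13, 26 = 2*13).
13 does not divide 83 (remainder 5), so no integer solutions.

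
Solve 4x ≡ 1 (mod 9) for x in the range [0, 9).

7

gcd(9, 4) = 1.
By Bézout, 4*(-2) + 9*(1) = 1.
So 4*-2 ≡ 1 (mod 9), and -2 mod 9 = 7.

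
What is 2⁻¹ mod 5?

gcd(5, 2) = 1  (5 = 2*2 + 1, 2 = 2*1).
Back-substituting, 2*(-2) + 5*(1) = 1.
So 2*-2 ≡ 1 (mod 5), and -2 mod 5 = 3.

3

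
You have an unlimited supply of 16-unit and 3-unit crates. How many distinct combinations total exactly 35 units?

Need nonnegative integers with 16j + 3k = 35.
gcd(16, 3) = 1, and 16·(1) + 3·(-5) = 1.
So (j₀, k₀) = (35, -175); general j = 35 + 3t, k = -175 - 16t.
j ≥ 0 ⇒ t ≥ -11; k ≥ 0 ⇒ t ≤ -11. That's 1 value of t.

1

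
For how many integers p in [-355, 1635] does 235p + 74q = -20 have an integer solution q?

gcd(235, 74) = 1  (235 = 3·74 + 13, 74 = 5·13 + 9, 13 = 1·9 + 4, 9 = 2·4 + 1, 4 = 4·1).
Back-substituting, 235·(-17) + 74·(54) = 1.
Scale by -20: particular solution (340, -1080); reduce p mod 74: (44, -140).
General solution: p = 44 + 74t, q = -140 - 235t for integer t.
-355 ≤ 44 + 74t ≤ 1635 gives t ∈ [-5, 21], which is 27 values.

27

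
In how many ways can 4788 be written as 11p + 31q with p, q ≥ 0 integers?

14

gcd(31, 11) = 1.
By Bézout, 11×(-14) + 31×(5) = 1.
One solution: (21, 147).
General: p = 21 + 31t, q = 147 - 11t.
p ≥ 0 ⇒ t ≥ 0; q ≥ 0 ⇒ t ≤ 13. So t ∈ [0, 13]: 14 solutions.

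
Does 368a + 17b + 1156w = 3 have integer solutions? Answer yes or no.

gcd(368, 17):
  368 = 21×17 + 11
  17 = 1×11 + 6
  11 = 1×6 + 5
  6 = 1×5 + 1
  5 = 5×1
so gcd(368, 17) = 1.
gcd(1, 1156) = 1.
1 divides 3, so integer solutions exist.

yes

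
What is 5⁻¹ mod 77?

31

gcd(77, 5):
  77 = 15·5 + 2
  5 = 2·2 + 1
  2 = 2·1
so gcd(77, 5) = 1.
Back-substitute for Bézout coefficients:
  1 = 5 - 2·2
  ... = 5·(31) + 77·(-2)
So 5·31 ≡ 1 (mod 77), and 31 mod 77 = 31.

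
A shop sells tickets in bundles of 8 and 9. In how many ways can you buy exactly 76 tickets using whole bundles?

Need nonnegative integers with 8j + 9k = 76.
gcd(8, 9) = 1, and 8·(-1) + 9·(1) = 1.
So (j₀, k₀) = (-76, 76); general j = -76 + 9t, k = 76 - 8t.
j ≥ 0 ⇒ t ≥ 9; k ≥ 0 ⇒ t ≤ 9. That's 1 value of t.

1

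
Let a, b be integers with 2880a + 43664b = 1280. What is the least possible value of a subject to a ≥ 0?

2123

gcd(43664, 2880) = 16  (43664 = 15×2880 + 464, 2880 = 6×464 + 96, 464 = 4×96 + 80, 96 = 1×80 + 16, 80 = 5×16).
16 divides 1280, so solutions exist.
Back-substituting, 2880×(470) + 43664×(-31) = 16.
Scale by 1280/16 = 80: (a₀, b₀) = (37600, -2480).
General solution: a = 37600 + 2729t, b = -2480 - 180t for integer t.
a ≥ 0: smallest is 37600 mod 2729 = 2123 (at t = -13), with b = -140.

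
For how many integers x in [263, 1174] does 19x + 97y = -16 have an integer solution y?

9

gcd(97, 19) = 1.
By Bézout, 19×(46) + 97×(-9) = 1.
Particular solution: (40, -8).
General solution: x = 40 + 97t, y = -8 - 19t for integer t.
263 ≤ 40 + 97t ≤ 1174 gives t ∈ [3, 11], which is 9 values.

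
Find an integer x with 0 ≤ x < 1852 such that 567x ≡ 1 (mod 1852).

gcd(1852, 567) = 1.
By Bézout, 567·(-601) + 1852·(184) = 1.
So 567·-601 ≡ 1 (mod 1852), and -601 mod 1852 = 1251.

1251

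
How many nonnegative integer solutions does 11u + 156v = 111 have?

0

gcd(156, 11) = 1.
By Bézout, 11×(71) + 156×(-5) = 1.
One solution: (81, -5).
General: u = 81 + 156t, v = -5 - 11t.
u ≥ 0 ⇒ t ≥ 0; v ≥ 0 ⇒ t ≤ -1. So t ∈ [0, -1]: 0 solutions.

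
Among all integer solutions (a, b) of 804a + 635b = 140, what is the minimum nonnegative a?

215

gcd(804, 635) = 1  (804 = 1*635 + 169, 635 = 3*169 + 128, 169 = 1*128 + 41, 128 = 3*41 + 5, 41 = 8*5 + 1, 5 = 5*1).
1 divides 140, so solutions exist.
Back-substituting, 804*(124) + 635*(-157) = 1.
Scale by 140/1 = 140: (a₀, b₀) = (17360, -21980).
General solution: a = 17360 + 635t, b = -21980 - 804t for integer t.
a ≥ 0: smallest is 17360 mod 635 = 215 (at t = -27), with b = -272.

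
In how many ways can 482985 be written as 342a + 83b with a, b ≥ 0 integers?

gcd(342, 83) = 1  (342 = 4*83 + 10, 83 = 8*10 + 3, 10 = 3*3 + 1, 3 = 3*1).
Back-substituting, 342*(25) + 83*(-103) = 1.
Scale by 482985: one solution is (12074625, -49747455). Reduce a mod 83: (34, 5679).
General: a = 34 + 83t, b = 5679 - 342t.
a ≥ 0 ⇒ t ≥ 0; b ≥ 0 ⇒ t ≤ 16. So t ∈ [0, 16]: 17 solutions.

17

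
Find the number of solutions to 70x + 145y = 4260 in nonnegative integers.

2

gcd(145, 70) = 5  (145 = 2·70 + 5, 70 = 14·5).
Back-substituting, 70·(-2) + 145·(1) = 5.
Scale by 852: one solution is (-1704, 852). Reduce x mod 29: (7, 26).
General: x = 7 + 29t, y = 26 - 14t.
x ≥ 0 ⇒ t ≥ 0; y ≥ 0 ⇒ t ≤ 1. So t ∈ [0, 1]: 2 solutions.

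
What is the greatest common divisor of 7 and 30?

gcd(30, 7):
  30 = 4×7 + 2
  7 = 3×2 + 1
  2 = 2×1
so gcd(30, 7) = 1.

1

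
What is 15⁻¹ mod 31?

29

gcd(31, 15) = 1  (31 = 2×15 + 1, 15 = 15×1).
Back-substituting, 15×(-2) + 31×(1) = 1.
So 15×-2 ≡ 1 (mod 31), and -2 mod 31 = 29.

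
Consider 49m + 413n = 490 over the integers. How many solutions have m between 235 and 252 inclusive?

gcd(413, 49) = 7  (413 = 8·49 + 21, 49 = 2·21 + 7, 21 = 3·7).
Back-substituting, 49·(17) + 413·(-2) = 7.
Scale by 70: particular solution (1190, -140); reduce m mod 59: (10, 0).
General solution: m = 10 + 59t, n = 0 - 7t for integer t.
235 ≤ 10 + 59t ≤ 252 gives t ∈ [4, 4], which is 1 value.

1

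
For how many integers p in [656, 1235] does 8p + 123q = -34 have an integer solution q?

5

gcd(123, 8) = 1  (123 = 15*8 + 3, 8 = 2*3 + 2, 3 = 1*2 + 1, 2 = 2*1).
Back-substituting, 8*(-46) + 123*(3) = 1.
Scale by -34: particular solution (1564, -102); reduce p mod 123: (88, -6).
General solution: p = 88 + 123t, q = -6 - 8t for integer t.
656 ≤ 88 + 123t ≤ 1235 gives t ∈ [5, 9], which is 5 values.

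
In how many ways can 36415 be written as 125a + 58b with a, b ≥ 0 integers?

gcd(125, 58) = 1  (125 = 2×58 + 9, 58 = 6×9 + 4, 9 = 2×4 + 1, 4 = 4×1).
Back-substituting, 125×(13) + 58×(-28) = 1.
Scale by 36415: one solution is (473395, -1019620). Reduce a mod 58: (57, 505).
General: a = 57 + 58t, b = 505 - 125t.
a ≥ 0 ⇒ t ≥ 0; b ≥ 0 ⇒ t ≤ 4. So t ∈ [0, 4]: 5 solutions.

5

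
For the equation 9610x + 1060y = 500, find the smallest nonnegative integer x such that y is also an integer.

98

gcd(9610, 1060):
  9610 = 9×1060 + 70
  1060 = 15×70 + 10
  70 = 7×10
so gcd(9610, 1060) = 10.
10 divides 500, so solutions exist.
Back-substitute for Bézout coefficients:
  10 = 1060 - 15×70
  ... = 9610×(-15) + 1060×(136)
Scale by 500/10 = 50: (x₀, y₀) = (-750, 6800).
General solution: x = -750 + 106t, y = 6800 - 961t for integer t.
x ≥ 0: smallest is -750 mod 106 = 98 (at t = 8), with y = -888.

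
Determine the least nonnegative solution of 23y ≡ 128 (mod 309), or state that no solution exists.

19

gcd(309, 23) = 1  (309 = 13*23 + 10, 23 = 2*10 + 3, 10 = 3*3 + 1, 3 = 3*1).
1 divides 128, so solutions exist.
Back-substituting, 23*(-94) + 309*(7) = 1.
So 23*(-94) ≡ 1 (mod 309); multiply by 128: y ≡ -12032 (mod 309).
Smallest nonnegative: y = -12032 mod 309 = 19.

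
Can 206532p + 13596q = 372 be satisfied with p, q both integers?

yes

gcd(206532, 13596) = 12  (206532 = 15×13596 + 2592, 13596 = 5×2592 + 636, 2592 = 4×636 + 48, 636 = 13×48 + 12, 48 = 4×12).
12 divides 372, so integer solutions exist.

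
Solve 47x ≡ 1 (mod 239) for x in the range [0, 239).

gcd(239, 47) = 1.
By Bézout, 47*(-61) + 239*(12) = 1.
So 47*-61 ≡ 1 (mod 239), and -61 mod 239 = 178.

178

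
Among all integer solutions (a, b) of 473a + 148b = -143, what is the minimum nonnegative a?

41

gcd(473, 148) = 1.
1 divides -143, so solutions exist.
By Bézout, 473×(-51) + 148×(163) = 1.
Scale by -143/1 = -143: (a₀, b₀) = (7293, -23309).
General solution: a = 7293 + 148t, b = -23309 - 473t for integer t.
a ≥ 0: smallest is 7293 mod 148 = 41 (at t = -49), with b = -132.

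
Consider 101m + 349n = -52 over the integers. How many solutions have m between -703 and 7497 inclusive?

23

gcd(349, 101):
  349 = 3*101 + 46
  101 = 2*46 + 9
  46 = 5*9 + 1
  9 = 9*1
so gcd(349, 101) = 1.
Back-substitute for Bézout coefficients:
  1 = 46 - 5*9
  ... = 101*(-38) + 349*(11)
Scale by -52: particular solution (1976, -572); reduce m mod 349: (231, -67).
General solution: m = 231 + 349t, n = -67 - 101t for integer t.
-703 ≤ 231 + 349t ≤ 7497 gives t ∈ [-2, 20], which is 23 values.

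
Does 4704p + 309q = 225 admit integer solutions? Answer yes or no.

gcd(4704, 309) = 3  (4704 = 15*309 + 69, 309 = 4*69 + 33, 69 = 2*33 + 3, 33 = 11*3).
3 divides 225, so integer solutions exist.

yes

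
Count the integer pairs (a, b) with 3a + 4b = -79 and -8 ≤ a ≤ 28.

gcd(4, 3) = 1.
By Bézout, 3·(-1) + 4·(1) = 1.
Particular solution: (3, -22).
General solution: a = 3 + 4t, b = -22 - 3t for integer t.
-8 ≤ 3 + 4t ≤ 28 gives t ∈ [-2, 6], which is 9 values.

9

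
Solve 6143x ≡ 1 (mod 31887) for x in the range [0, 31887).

gcd(31887, 6143):
  31887 = 5*6143 + 1172
  6143 = 5*1172 + 283
  1172 = 4*283 + 40
  283 = 7*40 + 3
  40 = 13*3 + 1
  3 = 3*1
so gcd(31887, 6143) = 1.
Back-substitute for Bézout coefficients:
  1 = 40 - 13*3
  ... = 6143*(-10366) + 31887*(1997)
So 6143*-10366 ≡ 1 (mod 31887), and -10366 mod 31887 = 21521.

21521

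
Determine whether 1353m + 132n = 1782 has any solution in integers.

gcd(1353, 132) = 33  (1353 = 10·132 + 33, 132 = 4·33).
33 divides 1782, so integer solutions exist.

yes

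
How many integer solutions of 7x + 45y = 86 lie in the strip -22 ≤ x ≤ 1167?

gcd(45, 7):
  45 = 6·7 + 3
  7 = 2·3 + 1
  3 = 3·1
so gcd(45, 7) = 1.
Back-substitute for Bézout coefficients:
  1 = 7 - 2·3
  ... = 7·(13) + 45·(-2)
Scale by 86: particular solution (1118, -172); reduce x mod 45: (38, -4).
General solution: x = 38 + 45t, y = -4 - 7t for integer t.
-22 ≤ 38 + 45t ≤ 1167 gives t ∈ [-1, 25], which is 27 values.

27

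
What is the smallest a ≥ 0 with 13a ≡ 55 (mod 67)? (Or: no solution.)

gcd(67, 13) = 1  (67 = 5×13 + 2, 13 = 6×2 + 1, 2 = 2×1).
1 divides 55, so solutions exist.
Back-substituting, 13×(31) + 67×(-6) = 1.
So 13×(31) ≡ 1 (mod 67); multiply by 55: a ≡ 1705 (mod 67).
Smallest nonnegative: a = 1705 mod 67 = 30.

30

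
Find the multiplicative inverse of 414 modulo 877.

519

gcd(877, 414) = 1  (877 = 2×414 + 49, 414 = 8×49 + 22, 49 = 2×22 + 5, 22 = 4×5 + 2, 5 = 2×2 + 1, 2 = 2×1).
Back-substituting, 414×(-358) + 877×(169) = 1.
So 414×-358 ≡ 1 (mod 877), and -358 mod 877 = 519.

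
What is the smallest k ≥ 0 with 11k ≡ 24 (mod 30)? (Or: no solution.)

gcd(30, 11) = 1  (30 = 2·11 + 8, 11 = 1·8 + 3, 8 = 2·3 + 2, 3 = 1·2 + 1, 2 = 2·1).
1 divides 24, so solutions exist.
Back-substituting, 11·(11) + 30·(-4) = 1.
So 11·(11) ≡ 1 (mod 30); multiply by 24: k ≡ 264 (mod 30).
Smallest nonnegative: k = 264 mod 30 = 24.

24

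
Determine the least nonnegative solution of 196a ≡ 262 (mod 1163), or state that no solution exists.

1105

gcd(1163, 196) = 1.
1 divides 262, so solutions exist.
By Bézout, 196·(-89) + 1163·(15) = 1.
So 196·(-89) ≡ 1 (mod 1163); multiply by 262: a ≡ -23318 (mod 1163).
Smallest nonnegative: a = -23318 mod 1163 = 1105.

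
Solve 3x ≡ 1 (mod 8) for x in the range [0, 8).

gcd(8, 3):
  8 = 2*3 + 2
  3 = 1*2 + 1
  2 = 2*1
so gcd(8, 3) = 1.
Back-substitute for Bézout coefficients:
  1 = 3 - 1*2
  ... = 3*(3) + 8*(-1)
So 3*3 ≡ 1 (mod 8), and 3 mod 8 = 3.

3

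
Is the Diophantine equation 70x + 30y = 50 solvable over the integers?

yes

gcd(70, 30) = 10  (70 = 2×30 + 10, 30 = 3×10).
10 divides 50, so integer solutions exist.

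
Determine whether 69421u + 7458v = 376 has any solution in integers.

no

gcd(69421, 7458) = 11  (69421 = 9×7458 + 2299, 7458 = 3×2299 + 561, 2299 = 4×561 + 55, 561 = 10×55 + 11, 55 = 5×11).
11 does not divide 376 (remainder 2), so no integer solutions.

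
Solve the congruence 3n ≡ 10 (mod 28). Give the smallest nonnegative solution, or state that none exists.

gcd(28, 3):
  28 = 9*3 + 1
  3 = 3*1
so gcd(28, 3) = 1.
1 divides 10, so solutions exist.
Back-substitute for Bézout coefficients:
  1 = 28 - 9*3
  ... = 3*(-9) + 28*(1)
So 3*(-9) ≡ 1 (mod 28); multiply by 10: n ≡ -90 (mod 28).
Smallest nonnegative: n = -90 mod 28 = 22.

22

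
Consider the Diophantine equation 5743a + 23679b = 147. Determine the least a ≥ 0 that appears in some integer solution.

11487

gcd(23679, 5743):
  23679 = 4·5743 + 707
  5743 = 8·707 + 87
  707 = 8·87 + 11
  87 = 7·11 + 10
  11 = 1·10 + 1
  10 = 10·1
so gcd(23679, 5743) = 1.
1 divides 147, so solutions exist.
Back-substitute for Bézout coefficients:
  1 = 11 - 1·10
  ... = 5743·(-2177) + 23679·(528)
Scale by 147/1 = 147: (a₀, b₀) = (-320019, 77616).
General solution: a = -320019 + 23679t, b = 77616 - 5743t for integer t.
a ≥ 0: smallest is -320019 mod 23679 = 11487 (at t = 14), with b = -2786.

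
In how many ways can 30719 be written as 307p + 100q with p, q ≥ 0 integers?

gcd(307, 100):
  307 = 3·100 + 7
  100 = 14·7 + 2
  7 = 3·2 + 1
  2 = 2·1
so gcd(307, 100) = 1.
Back-substitute for Bézout coefficients:
  1 = 7 - 3·2
  ... = 307·(43) + 100·(-132)
Scale by 30719: one solution is (1320917, -4054908). Reduce p mod 100: (17, 255).
General: p = 17 + 100t, q = 255 - 307t.
p ≥ 0 ⇒ t ≥ 0; q ≥ 0 ⇒ t ≤ 0. So t ∈ [0, 0]: 1 solution.

1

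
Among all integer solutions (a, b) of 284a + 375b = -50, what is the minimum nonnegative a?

50

gcd(375, 284):
  375 = 1×284 + 91
  284 = 3×91 + 11
  91 = 8×11 + 3
  11 = 3×3 + 2
  3 = 1×2 + 1
  2 = 2×1
so gcd(375, 284) = 1.
1 divides -50, so solutions exist.
Back-substitute for Bézout coefficients:
  1 = 3 - 1×2
  ... = 284×(-136) + 375×(103)
Scale by -50/1 = -50: (a₀, b₀) = (6800, -5150).
General solution: a = 6800 + 375t, b = -5150 - 284t for integer t.
a ≥ 0: smallest is 6800 mod 375 = 50 (at t = -18), with b = -38.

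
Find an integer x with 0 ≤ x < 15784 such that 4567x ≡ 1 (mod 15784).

gcd(15784, 4567) = 1  (15784 = 3·4567 + 2083, 4567 = 2·2083 + 401, 2083 = 5·401 + 78, 401 = 5·78 + 11, 78 = 7·11 + 1, 11 = 11·1).
Back-substituting, 4567·(-1417) + 15784·(410) = 1.
So 4567·-1417 ≡ 1 (mod 15784), and -1417 mod 15784 = 14367.

14367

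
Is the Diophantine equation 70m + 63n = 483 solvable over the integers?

gcd(70, 63) = 7  (70 = 1·63 + 7, 63 = 9·7).
7 divides 483, so integer solutions exist.

yes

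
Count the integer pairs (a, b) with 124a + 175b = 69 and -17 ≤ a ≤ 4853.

28

gcd(175, 124) = 1.
By Bézout, 124*(24) + 175*(-17) = 1.
Particular solution: (81, -57).
General solution: a = 81 + 175t, b = -57 - 124t for integer t.
-17 ≤ 81 + 175t ≤ 4853 gives t ∈ [0, 27], which is 28 values.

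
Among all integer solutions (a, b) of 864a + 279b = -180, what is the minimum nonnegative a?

14

gcd(864, 279) = 9  (864 = 3×279 + 27, 279 = 10×27 + 9, 27 = 3×9).
9 divides -180, so solutions exist.
Back-substituting, 864×(-10) + 279×(31) = 9.
Scale by -180/9 = -20: (a₀, b₀) = (200, -620).
General solution: a = 200 + 31t, b = -620 - 96t for integer t.
a ≥ 0: smallest is 200 mod 31 = 14 (at t = -6), with b = -44.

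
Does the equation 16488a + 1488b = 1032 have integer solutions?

yes

gcd(16488, 1488) = 24.
24 divides 1032, so integer solutions exist.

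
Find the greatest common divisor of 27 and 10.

1

gcd(27, 10) = 1  (27 = 2×10 + 7, 10 = 1×7 + 3, 7 = 2×3 + 1, 3 = 3×1).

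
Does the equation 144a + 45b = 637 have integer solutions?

gcd(144, 45) = 9  (144 = 3*45 + 9, 45 = 5*9).
9 does not divide 637 (remainder 7), so no integer solutions.

no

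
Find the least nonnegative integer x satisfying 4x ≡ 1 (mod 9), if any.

gcd(9, 4) = 1.
1 divides 1, so solutions exist.
By Bézout, 4*(-2) + 9*(1) = 1.
So 4*(-2) ≡ 1 (mod 9); multiply by 1: x ≡ -2 (mod 9).
Smallest nonnegative: x = -2 mod 9 = 7.

7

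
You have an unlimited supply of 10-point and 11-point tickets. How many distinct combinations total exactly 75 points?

Need nonnegative integers with 10j + 11k = 75.
gcd(10, 11) = 1, and 10·(-1) + 11·(1) = 1.
So (j₀, k₀) = (-75, 75); general j = -75 + 11t, k = 75 - 10t.
j ≥ 0 ⇒ t ≥ 7; k ≥ 0 ⇒ t ≤ 7. That's 1 value of t.

1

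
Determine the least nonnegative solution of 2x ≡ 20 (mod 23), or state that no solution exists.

10

gcd(23, 2) = 1  (23 = 11×2 + 1, 2 = 2×1).
1 divides 20, so solutions exist.
Back-substituting, 2×(-11) + 23×(1) = 1.
So 2×(-11) ≡ 1 (mod 23); multiply by 20: x ≡ -220 (mod 23).
Smallest nonnegative: x = -220 mod 23 = 10.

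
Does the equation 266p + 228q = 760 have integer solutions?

yes

gcd(266, 228) = 38.
38 divides 760, so integer solutions exist.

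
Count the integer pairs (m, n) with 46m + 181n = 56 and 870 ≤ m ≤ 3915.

16

gcd(181, 46) = 1  (181 = 3×46 + 43, 46 = 1×43 + 3, 43 = 14×3 + 1, 3 = 3×1).
Back-substituting, 46×(-59) + 181×(15) = 1.
Scale by 56: particular solution (-3304, 840); reduce m mod 181: (135, -34).
General solution: m = 135 + 181t, n = -34 - 46t for integer t.
870 ≤ 135 + 181t ≤ 3915 gives t ∈ [5, 20], which is 16 values.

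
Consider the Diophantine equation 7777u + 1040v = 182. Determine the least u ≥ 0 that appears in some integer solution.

806

gcd(7777, 1040):
  7777 = 7*1040 + 497
  1040 = 2*497 + 46
  497 = 10*46 + 37
  46 = 1*37 + 9
  37 = 4*9 + 1
  9 = 9*1
so gcd(7777, 1040) = 1.
1 divides 182, so solutions exist.
Back-substitute for Bézout coefficients:
  1 = 37 - 4*9
  ... = 7777*(113) + 1040*(-845)
Scale by 182/1 = 182: (u₀, v₀) = (20566, -153790).
General solution: u = 20566 + 1040t, v = -153790 - 7777t for integer t.
u ≥ 0: smallest is 20566 mod 1040 = 806 (at t = -19), with v = -6027.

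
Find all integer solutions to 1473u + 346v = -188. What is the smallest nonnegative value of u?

340

gcd(1473, 346) = 1  (1473 = 4*346 + 89, 346 = 3*89 + 79, 89 = 1*79 + 10, 79 = 7*10 + 9, 10 = 1*9 + 1, 9 = 9*1).
1 divides -188, so solutions exist.
Back-substituting, 1473*(35) + 346*(-149) = 1.
Scale by -188/1 = -188: (u₀, v₀) = (-6580, 28012).
General solution: u = -6580 + 346t, v = 28012 - 1473t for integer t.
u ≥ 0: smallest is -6580 mod 346 = 340 (at t = 20), with v = -1448.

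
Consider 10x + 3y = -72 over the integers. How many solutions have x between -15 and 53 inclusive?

23

gcd(10, 3) = 1.
By Bézout, 10×(1) + 3×(-3) = 1.
Particular solution: (0, -24).
General solution: x = 0 + 3t, y = -24 - 10t for integer t.
-15 ≤ 0 + 3t ≤ 53 gives t ∈ [-5, 17], which is 23 values.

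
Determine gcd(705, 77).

gcd(705, 77) = 1  (705 = 9*77 + 12, 77 = 6*12 + 5, 12 = 2*5 + 2, 5 = 2*2 + 1, 2 = 2*1).

1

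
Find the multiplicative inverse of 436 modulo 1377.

439

gcd(1377, 436) = 1.
By Bézout, 436×(439) + 1377×(-139) = 1.
So 436×439 ≡ 1 (mod 1377), and 439 mod 1377 = 439.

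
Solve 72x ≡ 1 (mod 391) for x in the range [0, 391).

353

gcd(391, 72) = 1.
By Bézout, 72·(-38) + 391·(7) = 1.
So 72·-38 ≡ 1 (mod 391), and -38 mod 391 = 353.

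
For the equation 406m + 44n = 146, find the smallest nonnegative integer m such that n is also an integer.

19

gcd(406, 44):
  406 = 9×44 + 10
  44 = 4×10 + 4
  10 = 2×4 + 2
  4 = 2×2
so gcd(406, 44) = 2.
2 divides 146, so solutions exist.
Back-substitute for Bézout coefficients:
  2 = 10 - 2×4
  ... = 406×(9) + 44×(-83)
Scale by 146/2 = 73: (m₀, n₀) = (657, -6059).
General solution: m = 657 + 22t, n = -6059 - 203t for integer t.
m ≥ 0: smallest is 657 mod 22 = 19 (at t = -29), with n = -172.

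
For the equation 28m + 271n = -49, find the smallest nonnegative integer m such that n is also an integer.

66

gcd(271, 28) = 1  (271 = 9·28 + 19, 28 = 1·19 + 9, 19 = 2·9 + 1, 9 = 9·1).
1 divides -49, so solutions exist.
Back-substituting, 28·(-29) + 271·(3) = 1.
Scale by -49/1 = -49: (m₀, n₀) = (1421, -147).
General solution: m = 1421 + 271t, n = -147 - 28t for integer t.
m ≥ 0: smallest is 1421 mod 271 = 66 (at t = -5), with n = -7.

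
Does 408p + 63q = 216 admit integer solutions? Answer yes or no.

gcd(408, 63) = 3  (408 = 6·63 + 30, 63 = 2·30 + 3, 30 = 10·3).
3 divides 216, so integer solutions exist.

yes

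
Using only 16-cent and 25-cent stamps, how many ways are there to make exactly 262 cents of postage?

Need nonnegative integers with 16j + 25k = 262.
gcd(16, 25) = 1, and 16·(11) + 25·(-7) = 1.
So (j₀, k₀) = (2882, -1834); general j = 2882 + 25t, k = -1834 - 16t.
j ≥ 0 ⇒ t ≥ -115; k ≥ 0 ⇒ t ≤ -115. That's 1 value of t.

1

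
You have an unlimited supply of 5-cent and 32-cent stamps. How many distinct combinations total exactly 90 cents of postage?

Need nonnegative integers with 5j + 32k = 90.
gcd(5, 32) = 1, and 5·(13) + 32·(-2) = 1.
So (j₀, k₀) = (1170, -180); general j = 1170 + 32t, k = -180 - 5t.
j ≥ 0 ⇒ t ≥ -36; k ≥ 0 ⇒ t ≤ -36. That's 1 value of t.

1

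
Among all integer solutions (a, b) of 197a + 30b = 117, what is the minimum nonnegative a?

gcd(197, 30) = 1.
1 divides 117, so solutions exist.
By Bézout, 197·(-7) + 30·(46) = 1.
Scale by 117/1 = 117: (a₀, b₀) = (-819, 5382).
General solution: a = -819 + 30t, b = 5382 - 197t for integer t.
a ≥ 0: smallest is -819 mod 30 = 21 (at t = 28), with b = -134.

21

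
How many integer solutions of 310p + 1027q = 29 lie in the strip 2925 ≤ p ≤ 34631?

30

gcd(1027, 310) = 1  (1027 = 3*310 + 97, 310 = 3*97 + 19, 97 = 5*19 + 2, 19 = 9*2 + 1, 2 = 2*1).
Back-substituting, 310*(487) + 1027*(-147) = 1.
Scale by 29: particular solution (14123, -4263); reduce p mod 1027: (772, -233).
General solution: p = 772 + 1027t, q = -233 - 310t for integer t.
2925 ≤ 772 + 1027t ≤ 34631 gives t ∈ [3, 32], which is 30 values.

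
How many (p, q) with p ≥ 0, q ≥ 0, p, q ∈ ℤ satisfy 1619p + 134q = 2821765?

13

gcd(1619, 134):
  1619 = 12*134 + 11
  134 = 12*11 + 2
  11 = 5*2 + 1
  2 = 2*1
so gcd(1619, 134) = 1.
Back-substitute for Bézout coefficients:
  1 = 11 - 5*2
  ... = 1619*(61) + 134*(-737)
Scale by 2821765: one solution is (172127665, -2079640805). Reduce p mod 134: (109, 19741).
General: p = 109 + 134t, q = 19741 - 1619t.
p ≥ 0 ⇒ t ≥ 0; q ≥ 0 ⇒ t ≤ 12. So t ∈ [0, 12]: 13 solutions.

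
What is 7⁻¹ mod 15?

gcd(15, 7) = 1.
By Bézout, 7·(-2) + 15·(1) = 1.
So 7·-2 ≡ 1 (mod 15), and -2 mod 15 = 13.

13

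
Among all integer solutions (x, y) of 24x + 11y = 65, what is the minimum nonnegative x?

gcd(24, 11) = 1.
1 divides 65, so solutions exist.
By Bézout, 24*(-5) + 11*(11) = 1.
Scale by 65/1 = 65: (x₀, y₀) = (-325, 715).
General solution: x = -325 + 11t, y = 715 - 24t for integer t.
x ≥ 0: smallest is -325 mod 11 = 5 (at t = 30), with y = -5.

5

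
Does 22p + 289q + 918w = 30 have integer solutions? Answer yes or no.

gcd(289, 22) = 1.
gcd(1, 918) = 1.
1 divides 30, so integer solutions exist.

yes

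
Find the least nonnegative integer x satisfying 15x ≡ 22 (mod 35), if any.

gcd(35, 15) = 5.
5 does not divide 22, so the congruence has no solution.

no solution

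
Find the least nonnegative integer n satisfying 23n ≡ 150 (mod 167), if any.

gcd(167, 23) = 1.
1 divides 150, so solutions exist.
By Bézout, 23·(-29) + 167·(4) = 1.
So 23·(-29) ≡ 1 (mod 167); multiply by 150: n ≡ -4350 (mod 167).
Smallest nonnegative: n = -4350 mod 167 = 159.

159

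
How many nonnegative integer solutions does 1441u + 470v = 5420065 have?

8

gcd(1441, 470):
  1441 = 3×470 + 31
  470 = 15×31 + 5
  31 = 6×5 + 1
  5 = 5×1
so gcd(1441, 470) = 1.
Back-substitute for Bézout coefficients:
  1 = 31 - 6×5
  ... = 1441×(91) + 470×(-279)
Scale by 5420065: one solution is (493225915, -1512198135). Reduce u mod 470: (395, 10321).
General: u = 395 + 470t, v = 10321 - 1441t.
u ≥ 0 ⇒ t ≥ 0; v ≥ 0 ⇒ t ≤ 7. So t ∈ [0, 7]: 8 solutions.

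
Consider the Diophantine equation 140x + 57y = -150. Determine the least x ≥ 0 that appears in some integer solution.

gcd(140, 57) = 1.
1 divides -150, so solutions exist.
By Bézout, 140·(11) + 57·(-27) = 1.
Scale by -150/1 = -150: (x₀, y₀) = (-1650, 4050).
General solution: x = -1650 + 57t, y = 4050 - 140t for integer t.
x ≥ 0: smallest is -1650 mod 57 = 3 (at t = 29), with y = -10.

3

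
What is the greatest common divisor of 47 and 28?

1

gcd(47, 28):
  47 = 1×28 + 19
  28 = 1×19 + 9
  19 = 2×9 + 1
  9 = 9×1
so gcd(47, 28) = 1.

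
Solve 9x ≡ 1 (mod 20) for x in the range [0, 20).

9

gcd(20, 9) = 1.
By Bézout, 9×(9) + 20×(-4) = 1.
So 9×9 ≡ 1 (mod 20), and 9 mod 20 = 9.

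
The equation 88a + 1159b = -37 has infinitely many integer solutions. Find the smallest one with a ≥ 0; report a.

gcd(1159, 88) = 1  (1159 = 13*88 + 15, 88 = 5*15 + 13, 15 = 1*13 + 2, 13 = 6*2 + 1, 2 = 2*1).
1 divides -37, so solutions exist.
Back-substituting, 88*(540) + 1159*(-41) = 1.
Scale by -37/1 = -37: (a₀, b₀) = (-19980, 1517).
General solution: a = -19980 + 1159t, b = 1517 - 88t for integer t.
a ≥ 0: smallest is -19980 mod 1159 = 882 (at t = 18), with b = -67.

882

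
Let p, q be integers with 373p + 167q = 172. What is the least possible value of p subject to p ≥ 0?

150

gcd(373, 167):
  373 = 2·167 + 39
  167 = 4·39 + 11
  39 = 3·11 + 6
  11 = 1·6 + 5
  6 = 1·5 + 1
  5 = 5·1
so gcd(373, 167) = 1.
1 divides 172, so solutions exist.
Back-substitute for Bézout coefficients:
  1 = 6 - 1·5
  ... = 373·(30) + 167·(-67)
Scale by 172/1 = 172: (p₀, q₀) = (5160, -11524).
General solution: p = 5160 + 167t, q = -11524 - 373t for integer t.
p ≥ 0: smallest is 5160 mod 167 = 150 (at t = -30), with q = -334.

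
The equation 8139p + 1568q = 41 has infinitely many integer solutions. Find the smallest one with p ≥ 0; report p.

1243

gcd(8139, 1568) = 1.
1 divides 41, so solutions exist.
By Bézout, 8139*(451) + 1568*(-2341) = 1.
Scale by 41/1 = 41: (p₀, q₀) = (18491, -95981).
General solution: p = 18491 + 1568t, q = -95981 - 8139t for integer t.
p ≥ 0: smallest is 18491 mod 1568 = 1243 (at t = -11), with q = -6452.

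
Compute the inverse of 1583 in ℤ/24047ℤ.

gcd(24047, 1583):
  24047 = 15×1583 + 302
  1583 = 5×302 + 73
  302 = 4×73 + 10
  73 = 7×10 + 3
  10 = 3×3 + 1
  3 = 3×1
so gcd(24047, 1583) = 1.
Back-substitute for Bézout coefficients:
  1 = 10 - 3×3
  ... = 1583×(-7246) + 24047×(477)
So 1583×-7246 ≡ 1 (mod 24047), and -7246 mod 24047 = 16801.

16801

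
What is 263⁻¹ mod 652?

gcd(652, 263) = 1.
By Bézout, 263·(119) + 652·(-48) = 1.
So 263·119 ≡ 1 (mod 652), and 119 mod 652 = 119.

119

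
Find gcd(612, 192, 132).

gcd(612, 192) = 12  (612 = 3·192 + 36, 192 = 5·36 + 12, 36 = 3·12).
gcd(12, 132) = 12.

12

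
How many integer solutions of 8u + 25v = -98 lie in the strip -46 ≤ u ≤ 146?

8

gcd(25, 8) = 1  (25 = 3*8 + 1, 8 = 8*1).
Back-substituting, 8*(-3) + 25*(1) = 1.
Scale by -98: particular solution (294, -98); reduce u mod 25: (19, -10).
General solution: u = 19 + 25t, v = -10 - 8t for integer t.
-46 ≤ 19 + 25t ≤ 146 gives t ∈ [-2, 5], which is 8 values.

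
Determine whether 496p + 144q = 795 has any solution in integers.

gcd(496, 144) = 16.
16 does not divide 795 (remainder 11), so no integer solutions.

no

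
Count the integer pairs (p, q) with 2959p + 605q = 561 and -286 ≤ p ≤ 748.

19

gcd(2959, 605) = 11.
By Bézout, 2959*(9) + 605*(-44) = 11.
Particular solution: (19, -92).
General solution: p = 19 + 55t, q = -92 - 269t for integer t.
-286 ≤ 19 + 55t ≤ 748 gives t ∈ [-5, 13], which is 19 values.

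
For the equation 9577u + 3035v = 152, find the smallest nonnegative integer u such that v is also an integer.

gcd(9577, 3035) = 1  (9577 = 3·3035 + 472, 3035 = 6·472 + 203, 472 = 2·203 + 66, 203 = 3·66 + 5, 66 = 13·5 + 1, 5 = 5·1).
1 divides 152, so solutions exist.
Back-substituting, 9577·(598) + 3035·(-1887) = 1.
Scale by 152/1 = 152: (u₀, v₀) = (90896, -286824).
General solution: u = 90896 + 3035t, v = -286824 - 9577t for integer t.
u ≥ 0: smallest is 90896 mod 3035 = 2881 (at t = -29), with v = -9091.

2881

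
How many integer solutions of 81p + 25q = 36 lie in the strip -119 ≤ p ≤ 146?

11

gcd(81, 25):
  81 = 3*25 + 6
  25 = 4*6 + 1
  6 = 6*1
so gcd(81, 25) = 1.
Back-substitute for Bézout coefficients:
  1 = 25 - 4*6
  ... = 81*(-4) + 25*(13)
Scale by 36: particular solution (-144, 468); reduce p mod 25: (6, -18).
General solution: p = 6 + 25t, q = -18 - 81t for integer t.
-119 ≤ 6 + 25t ≤ 146 gives t ∈ [-5, 5], which is 11 values.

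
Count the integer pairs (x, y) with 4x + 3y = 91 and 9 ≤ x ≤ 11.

1

gcd(4, 3) = 1.
By Bézout, 4·(1) + 3·(-1) = 1.
Particular solution: (1, 29).
General solution: x = 1 + 3t, y = 29 - 4t for integer t.
9 ≤ 1 + 3t ≤ 11 gives t ∈ [3, 3], which is 1 value.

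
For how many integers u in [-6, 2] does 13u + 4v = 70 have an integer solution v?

gcd(13, 4) = 1.
By Bézout, 13·(1) + 4·(-3) = 1.
Particular solution: (2, 11).
General solution: u = 2 + 4t, v = 11 - 13t for integer t.
-6 ≤ 2 + 4t ≤ 2 gives t ∈ [-2, 0], which is 3 values.

3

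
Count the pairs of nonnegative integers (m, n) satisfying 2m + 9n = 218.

13

gcd(9, 2):
  9 = 4×2 + 1
  2 = 2×1
so gcd(9, 2) = 1.
Back-substitute for Bézout coefficients:
  1 = 9 - 4×2
  ... = 2×(-4) + 9×(1)
Scale by 218: one solution is (-872, 218). Reduce m mod 9: (1, 24).
General: m = 1 + 9t, n = 24 - 2t.
m ≥ 0 ⇒ t ≥ 0; n ≥ 0 ⇒ t ≤ 12. So t ∈ [0, 12]: 13 solutions.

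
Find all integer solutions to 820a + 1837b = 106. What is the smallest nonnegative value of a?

gcd(1837, 820) = 1.
1 divides 106, so solutions exist.
By Bézout, 820*(-746) + 1837*(333) = 1.
Scale by 106/1 = 106: (a₀, b₀) = (-79076, 35298).
General solution: a = -79076 + 1837t, b = 35298 - 820t for integer t.
a ≥ 0: smallest is -79076 mod 1837 = 1752 (at t = 44), with b = -782.

1752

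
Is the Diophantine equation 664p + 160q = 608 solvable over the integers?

yes

gcd(664, 160):
  664 = 4*160 + 24
  160 = 6*24 + 16
  24 = 1*16 + 8
  16 = 2*8
so gcd(664, 160) = 8.
8 divides 608, so integer solutions exist.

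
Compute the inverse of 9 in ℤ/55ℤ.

gcd(55, 9) = 1.
By Bézout, 9*(-6) + 55*(1) = 1.
So 9*-6 ≡ 1 (mod 55), and -6 mod 55 = 49.

49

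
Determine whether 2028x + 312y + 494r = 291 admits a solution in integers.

no

gcd(2028, 312) = 156  (2028 = 6×312 + 156, 312 = 2×156).
gcd(156, 494) = 26.
26 does not divide 291 (remainder 5), so no integer solutions.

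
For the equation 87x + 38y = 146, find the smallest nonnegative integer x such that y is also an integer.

34

gcd(87, 38) = 1.
1 divides 146, so solutions exist.
By Bézout, 87*(7) + 38*(-16) = 1.
Scale by 146/1 = 146: (x₀, y₀) = (1022, -2336).
General solution: x = 1022 + 38t, y = -2336 - 87t for integer t.
x ≥ 0: smallest is 1022 mod 38 = 34 (at t = -26), with y = -74.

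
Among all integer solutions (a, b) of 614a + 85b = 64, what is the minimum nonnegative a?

66

gcd(614, 85) = 1  (614 = 7·85 + 19, 85 = 4·19 + 9, 19 = 2·9 + 1, 9 = 9·1).
1 divides 64, so solutions exist.
Back-substituting, 614·(9) + 85·(-65) = 1.
Scale by 64/1 = 64: (a₀, b₀) = (576, -4160).
General solution: a = 576 + 85t, b = -4160 - 614t for integer t.
a ≥ 0: smallest is 576 mod 85 = 66 (at t = -6), with b = -476.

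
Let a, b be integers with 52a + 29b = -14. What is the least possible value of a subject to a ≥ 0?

12

gcd(52, 29):
  52 = 1*29 + 23
  29 = 1*23 + 6
  23 = 3*6 + 5
  6 = 1*5 + 1
  5 = 5*1
so gcd(52, 29) = 1.
1 divides -14, so solutions exist.
Back-substitute for Bézout coefficients:
  1 = 6 - 1*5
  ... = 52*(-5) + 29*(9)
Scale by -14/1 = -14: (a₀, b₀) = (70, -126).
General solution: a = 70 + 29t, b = -126 - 52t for integer t.
a ≥ 0: smallest is 70 mod 29 = 12 (at t = -2), with b = -22.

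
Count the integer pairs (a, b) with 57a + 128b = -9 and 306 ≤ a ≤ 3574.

25

gcd(128, 57):
  128 = 2×57 + 14
  57 = 4×14 + 1
  14 = 14×1
so gcd(128, 57) = 1.
Back-substitute for Bézout coefficients:
  1 = 57 - 4×14
  ... = 57×(9) + 128×(-4)
Scale by -9: particular solution (-81, 36); reduce a mod 128: (47, -21).
General solution: a = 47 + 128t, b = -21 - 57t for integer t.
306 ≤ 47 + 128t ≤ 3574 gives t ∈ [3, 27], which is 25 values.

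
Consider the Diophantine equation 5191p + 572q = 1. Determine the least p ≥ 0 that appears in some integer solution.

gcd(5191, 572):
  5191 = 9×572 + 43
  572 = 13×43 + 13
  43 = 3×13 + 4
  13 = 3×4 + 1
  4 = 4×1
so gcd(5191, 572) = 1.
1 divides 1, so solutions exist.
Back-substitute for Bézout coefficients:
  1 = 13 - 3×4
  ... = 5191×(-133) + 572×(1207)
Scale by 1/1 = 1: (p₀, q₀) = (-133, 1207).
General solution: p = -133 + 572t, q = 1207 - 5191t for integer t.
p ≥ 0: smallest is -133 mod 572 = 439 (at t = 1), with q = -3984.

439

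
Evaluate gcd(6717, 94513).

gcd(94513, 6717):
  94513 = 14*6717 + 475
  6717 = 14*475 + 67
  475 = 7*67 + 6
  67 = 11*6 + 1
  6 = 6*1
so gcd(94513, 6717) = 1.

1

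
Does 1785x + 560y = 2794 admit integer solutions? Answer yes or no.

gcd(1785, 560) = 35  (1785 = 3×560 + 105, 560 = 5×105 + 35, 105 = 3×35).
35 does not divide 2794 (remainder 29), so no integer solutions.

no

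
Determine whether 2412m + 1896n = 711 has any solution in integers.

gcd(2412, 1896) = 12  (2412 = 1·1896 + 516, 1896 = 3·516 + 348, 516 = 1·348 + 168, 348 = 2·168 + 12, 168 = 14·12).
12 does not divide 711 (remainder 3), so no integer solutions.

no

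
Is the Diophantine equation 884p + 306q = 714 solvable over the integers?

gcd(884, 306):
  884 = 2*306 + 272
  306 = 1*272 + 34
  272 = 8*34
so gcd(884, 306) = 34.
34 divides 714, so integer solutions exist.

yes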